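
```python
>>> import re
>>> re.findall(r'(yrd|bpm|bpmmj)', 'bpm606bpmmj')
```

Alternation isn't longest-match — the leftmost alternative that fits at this position is chosen.
Matches: at [0:3] match 'bpm', group 1 = 'bpm'; at [6:9] match 'bpm', group 1 = 'bpm'.
With a single group, `findall` returns only what that group captured — 2 items.

['bpm', 'bpm']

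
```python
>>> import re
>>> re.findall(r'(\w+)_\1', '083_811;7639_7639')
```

`\1` has to match the exact text group 1 already captured.
Scanning left to right: at [8:17] match '7639_7639', group 1 = '7639'.
`findall` collects group 1 from the one match (1 total).

['7639']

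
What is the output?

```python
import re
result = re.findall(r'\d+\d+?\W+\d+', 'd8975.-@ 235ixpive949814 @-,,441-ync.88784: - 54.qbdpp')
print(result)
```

['8975.-@ 235', '949814 @-,,441', '88784: - 54']

The pattern matches one or more of a digit, then one or more of a digit (lazy), then one or more of a non-word character; then one or more of a digit.
Scanning left to right: at [1:12] → '8975.-@ 235'; at [18:32] → '949814 @-,,441'; at [37:48] → '88784: - 54'.
No capturing groups, so `findall` returns the 3 full match strings.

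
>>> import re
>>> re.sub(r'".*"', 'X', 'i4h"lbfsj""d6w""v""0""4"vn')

'i4hXvn'

`sub` substitutes 'X' at each match site.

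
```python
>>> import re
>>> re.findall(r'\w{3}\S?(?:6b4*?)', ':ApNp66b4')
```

The pattern matches exactly 3 of a word character, then optionally a non-whitespace character; then the literal '6b', then zero or more of a literal '4' (lazy) (non-capturing group).
With no groups in the pattern, `findall` gives back each whole match — 1 here.

['pNp66b']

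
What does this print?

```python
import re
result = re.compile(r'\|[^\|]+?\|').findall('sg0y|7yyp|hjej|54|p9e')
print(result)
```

['|7yyp|', '|54|']

Walking the string: at [4:10] → '|7yyp|'; at [14:18] → '|54|'.
Since nothing is captured, `findall` lists the 2 matched substrings directly.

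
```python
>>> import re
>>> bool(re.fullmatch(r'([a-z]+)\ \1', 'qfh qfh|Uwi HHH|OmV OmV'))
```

`re.fullmatch` requires the pattern to consume the entire string.
Here the pattern can't cover the whole string, so the call returns None, and `bool(None)` is False.

False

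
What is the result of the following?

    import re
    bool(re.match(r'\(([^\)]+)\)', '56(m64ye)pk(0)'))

False

`re.match` won't scan ahead — the pattern has to work from the very first character.
Here the pattern fails at index 0, so the call returns None, and `bool(None)` is False.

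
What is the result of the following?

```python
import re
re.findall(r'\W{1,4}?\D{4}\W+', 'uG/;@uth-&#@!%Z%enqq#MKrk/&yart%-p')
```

No capturing groups, so `findall` returns the 3 full match strings.

['/;@uth-&#@!%', '%enqq#', '/&yart%-']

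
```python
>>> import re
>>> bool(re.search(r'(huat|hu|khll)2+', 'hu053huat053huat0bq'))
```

False

`search` walks the string left to right and returns the first match it finds.
Here no position works, so the call returns None, and `bool(None)` is False.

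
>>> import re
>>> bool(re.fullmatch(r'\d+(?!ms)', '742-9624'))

False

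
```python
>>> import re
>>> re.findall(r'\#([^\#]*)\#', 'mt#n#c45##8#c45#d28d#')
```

['n', '', 'c45']

Scanning left to right: at [2:5] match '#n#', group 1 = 'n'; at [8:10] match '##', group 1 = ''; at [11:16] match '#c45#', group 1 = 'c45'.
`findall` collects group 1 from each match (3 total).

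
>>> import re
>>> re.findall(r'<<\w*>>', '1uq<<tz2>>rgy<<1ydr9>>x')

['<<tz2>>', '<<1ydr9>>']

Scanning left to right: at [3:10] → '<<tz2>>'; at [13:22] → '<<1ydr9>>'.
No capturing groups, so `findall` returns the 2 full match strings.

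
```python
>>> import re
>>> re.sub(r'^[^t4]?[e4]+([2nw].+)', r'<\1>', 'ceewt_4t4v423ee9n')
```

Each match is replaced using the text its own group 1 captured.

'<wt_4t4v423ee9n>'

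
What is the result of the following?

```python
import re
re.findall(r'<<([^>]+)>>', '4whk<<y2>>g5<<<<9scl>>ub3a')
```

Because there's exactly one group, `findall` drops the full match and keeps group 1 from each hit.

['y2', '<<9scl']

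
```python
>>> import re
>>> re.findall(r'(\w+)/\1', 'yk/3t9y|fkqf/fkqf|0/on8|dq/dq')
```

A backreference is literal: `\1` must see the identical characters the first group matched.
Because there's exactly one group, `findall` drops the full match and keeps group 1 from each hit.

['fkqf', 'dq']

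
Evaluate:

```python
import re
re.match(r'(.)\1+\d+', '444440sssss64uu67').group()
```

'444440'

`match` is anchored at position 0; if the pattern doesn't fit there, it returns None.
The match spans [0:6] → '444440'.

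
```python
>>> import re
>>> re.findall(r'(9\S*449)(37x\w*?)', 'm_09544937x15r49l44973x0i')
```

[('95449', '37x')]

The `?` after the quantifier makes it lazy — it takes as little as possible before letting the rest of the pattern try.
2 groups means the one result is a tuple of 2 captured strings — 1 here.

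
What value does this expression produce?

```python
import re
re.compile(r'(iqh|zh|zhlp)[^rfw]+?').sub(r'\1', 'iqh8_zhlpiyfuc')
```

'iqh_zhpiyfuc'

The regex engine tests alternatives in the order written; an earlier branch that matches wins even if a later one would match more.
Matches: at [0:4] → 'iqh8'; at [5:8] → 'zhl'.
The replacement refers to a captured group, so each match is rewritten using its own captured text.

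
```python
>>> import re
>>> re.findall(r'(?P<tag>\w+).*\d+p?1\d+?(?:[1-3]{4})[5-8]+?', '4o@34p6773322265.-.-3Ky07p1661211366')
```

['4o']

Pattern: one or more of a word character (captured as 'tag'); then zero or more of any character, then one or more of a digit, then optionally the literal 'p'; then the literal '1', then one or more of a digit (lazy); then exactly 4 of a character in [1-3] (non-capturing group); then one or more of a character in [5-8] (lazy).
Walking the string: at [0:35] match '4o@34p6773322265.-.-3Ky07p166121136', group 1 = '4o'.
`findall` collects group 1 from the one match (1 total).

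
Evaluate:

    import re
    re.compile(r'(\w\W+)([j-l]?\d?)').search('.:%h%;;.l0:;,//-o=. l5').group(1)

This matches a word character, then one or more of a non-word character (captured); then optionally a character in [j-l], then optionally a digit (captured).
Unlike `match`, `search` isn't anchored — it looks for the pattern anywhere in the string.
The match spans [3:10] → 'h%;;.l0'.
Captured: group 1 = 'h%;;.', group 2 = 'l0'.

'h%;;.'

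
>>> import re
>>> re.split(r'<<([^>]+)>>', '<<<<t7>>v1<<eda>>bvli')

The group in the pattern means `split` returns the separators' captures alongside the pieces.

['', '<<t7', 'v1', 'eda', 'bvli']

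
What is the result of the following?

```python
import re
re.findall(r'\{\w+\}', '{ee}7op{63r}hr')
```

['{ee}', '{63r}']

Matches: at [0:4] → '{ee}'; at [7:12] → '{63r}'.
No capturing groups, so `findall` returns the 2 full match strings.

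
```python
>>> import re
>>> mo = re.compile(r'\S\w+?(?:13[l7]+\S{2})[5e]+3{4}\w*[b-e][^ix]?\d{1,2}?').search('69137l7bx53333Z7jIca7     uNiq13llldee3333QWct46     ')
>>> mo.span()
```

(0, 21)

Pattern: a non-whitespace character, then one or more of a word character (lazy); then the literal '13', then one or more of one of [l7], then exactly 2 of a non-whitespace character (non-capturing group); then one or more of one of [5e], then exactly 4 of a literal '3', then zero or more of a word character; then a character in [b-e], then optionally any character except [ix], then 1 to 2 of a digit (lazy).
`search` walks the string left to right and returns the first match it finds.
The match spans [0:21] → '69137l7bx53333Z7jIca7'.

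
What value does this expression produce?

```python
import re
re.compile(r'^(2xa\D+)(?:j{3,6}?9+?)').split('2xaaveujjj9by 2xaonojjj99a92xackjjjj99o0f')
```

This matches anchored at the start of the string; then the literal '2xa', then one or more of a non-digit (captured); then 3 to 6 of the literal 'j' (lazy), then one or more of a literal '9' (lazy) (non-capturing group).
Matches to split on: at [0:11] → '2xaaveujjj9'.
`re.split` interleaves the captured-group text with the surrounding fragments.

['', '2xaaveu', 'by 2xaonojjj99a92xackjjjj99o0f']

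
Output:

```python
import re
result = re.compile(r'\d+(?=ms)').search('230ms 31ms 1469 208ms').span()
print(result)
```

(0, 3)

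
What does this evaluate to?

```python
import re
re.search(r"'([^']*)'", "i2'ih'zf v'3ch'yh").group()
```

`re.search` tries every starting position until one works.
The match spans [2:6] → "'ih'".
Captured: group 1 = 'ih'.

"'ih'"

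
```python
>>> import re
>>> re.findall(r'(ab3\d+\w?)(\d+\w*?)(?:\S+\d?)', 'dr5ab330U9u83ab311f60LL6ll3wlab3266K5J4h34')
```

[('ab330U', '9')]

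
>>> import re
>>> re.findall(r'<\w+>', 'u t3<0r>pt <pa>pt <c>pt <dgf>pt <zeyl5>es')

Since nothing is captured, `findall` lists the 5 matched substrings directly.

['<0r>', '<pa>', '<c>', '<dgf>', '<zeyl5>']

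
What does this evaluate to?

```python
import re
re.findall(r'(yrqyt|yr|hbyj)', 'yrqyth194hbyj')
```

['yrqyt', 'hbyj']

The regex engine tests alternatives in the order written; an earlier branch that matches wins even if a later one would match more.
`findall` collects group 1 from each match (2 total).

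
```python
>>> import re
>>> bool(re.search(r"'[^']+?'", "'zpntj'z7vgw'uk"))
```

`search` walks the string left to right and returns the first match it finds.
The match spans [0:7] → "'zpntj'".

True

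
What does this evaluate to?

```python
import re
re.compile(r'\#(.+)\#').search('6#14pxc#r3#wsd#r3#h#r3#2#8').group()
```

'#14pxc#r3#wsd#r3#h#r3#2#'

`re.search` scans for the first position where the pattern succeeds.
The match spans [1:25] → '#14pxc#r3#wsd#r3#h#r3#2#'.
Captured: group 1 = '14pxc#r3#wsd#r3#h#r3#2'.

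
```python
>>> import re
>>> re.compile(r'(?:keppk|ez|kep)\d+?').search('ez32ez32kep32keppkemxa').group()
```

'ez3'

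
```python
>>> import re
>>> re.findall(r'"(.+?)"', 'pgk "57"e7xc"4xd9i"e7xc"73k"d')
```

['57', '4xd9i', '73k']

Lazy quantifiers expand one character at a time until the remainder of the pattern can match.
With a single group, `findall` returns only what that group captured — 3 items.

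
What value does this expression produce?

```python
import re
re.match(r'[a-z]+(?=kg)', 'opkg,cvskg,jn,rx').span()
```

(0, 2)

Because the assertion is zero-width, the text it checks is not consumed and won't appear in the result.
`re.match` won't scan ahead — the pattern has to work from the very first character.
The match spans [0:2] → 'op'.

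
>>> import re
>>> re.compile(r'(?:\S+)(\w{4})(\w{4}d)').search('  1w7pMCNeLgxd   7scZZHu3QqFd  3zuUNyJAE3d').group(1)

The match spans [2:14] → '1w7pMCNeLgxd'.
Captured: group 1 = 'pMCN', group 2 = 'eLgxd'.

'pMCN'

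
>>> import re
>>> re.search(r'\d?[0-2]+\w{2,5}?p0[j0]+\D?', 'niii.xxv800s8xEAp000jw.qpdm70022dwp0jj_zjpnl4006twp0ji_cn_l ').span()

(8, 22)

This matches optionally a digit, then one or more of a character in [0-2], then 2 to 5 of a word character (lazy); then the literal 'p0', then one or more of one of [j0], then optionally a non-digit.
`re.search` scans for the first position where the pattern succeeds.
The match spans [8:22] → '800s8xEAp000jw'.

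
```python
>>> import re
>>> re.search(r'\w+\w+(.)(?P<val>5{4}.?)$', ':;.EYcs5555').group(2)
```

'5555'

The match spans [3:11] → 'EYcs5555'.
Captured: group 1 = 's', group 2 = '5555'.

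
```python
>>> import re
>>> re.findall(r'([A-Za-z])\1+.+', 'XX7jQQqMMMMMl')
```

['X']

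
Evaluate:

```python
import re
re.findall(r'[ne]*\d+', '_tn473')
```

The pattern matches zero or more of one of [ne]; then one or more of a digit.
Since nothing is captured, `findall` lists the 1 matched substring directly.

['n473']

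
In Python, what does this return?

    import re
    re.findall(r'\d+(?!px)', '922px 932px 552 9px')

The negative lookaround is zero-width — it rules out positions where the adjacent text would match, without consuming anything.
Matches: at [0:2] → '92'; at [6:8] → '93'; at [12:15] → '552'.
With no groups in the pattern, `findall` gives back each whole match — 3 here.

['92', '93', '552']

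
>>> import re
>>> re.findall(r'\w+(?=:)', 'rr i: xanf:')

['i', 'xanf']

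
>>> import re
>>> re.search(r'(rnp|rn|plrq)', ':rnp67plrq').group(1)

`|` is ordered: at each position the engine commits to the first alternative that works.
`re.search` tries every starting position until one works.
The match spans [1:4] → 'rnp'.
Captured: group 1 = 'rnp'.

'rnp'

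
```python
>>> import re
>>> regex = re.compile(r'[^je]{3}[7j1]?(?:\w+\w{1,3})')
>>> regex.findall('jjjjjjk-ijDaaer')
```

['k-ijDaaer']

`findall` yields the raw match text (1 of them) because the pattern has no groups.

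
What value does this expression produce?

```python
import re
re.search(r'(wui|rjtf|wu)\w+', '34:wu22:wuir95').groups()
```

`re.search` scans for the first position where the pattern succeeds.
The match spans [3:7] → 'wu22'.
Captured: group 1 = 'wu'.

('wu',)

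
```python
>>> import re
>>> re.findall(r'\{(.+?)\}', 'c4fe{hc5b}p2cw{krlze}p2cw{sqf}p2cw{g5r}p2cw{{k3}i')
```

['hc5b', 'krlze', 'sqf', 'g5r', '{k3']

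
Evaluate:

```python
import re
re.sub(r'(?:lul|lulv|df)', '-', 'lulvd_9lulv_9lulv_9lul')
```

'-vd_9-v_9-v_9-'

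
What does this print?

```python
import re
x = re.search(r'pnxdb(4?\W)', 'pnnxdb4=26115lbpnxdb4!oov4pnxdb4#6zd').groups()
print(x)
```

('4!',)

Pattern: the literal 'pnx', then the literal 'db'; then optionally the literal '4', then a non-word character (captured).
`search` walks the string left to right and returns the first match it finds.
The match spans [15:22] → 'pnxdb4!'.
Captured: group 1 = '4!'.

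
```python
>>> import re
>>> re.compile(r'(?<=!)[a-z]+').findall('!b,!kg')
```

['b', 'kg']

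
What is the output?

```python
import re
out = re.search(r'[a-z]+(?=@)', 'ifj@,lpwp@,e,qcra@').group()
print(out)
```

Lookahead/lookbehind check context without consuming it, so the matched span excludes the asserted characters.
Unlike `match`, `search` isn't anchored — it looks for the pattern anywhere in the string.
The match spans [0:3] → 'ifj'.

ifj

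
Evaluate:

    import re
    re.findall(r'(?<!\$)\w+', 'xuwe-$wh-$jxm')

['xuwe', 'h', 'xm']

Because the assertion is negative and zero-width, positions next to the forbidden text are skipped.
Scanning left to right: at [0:4] → 'xuwe'; at [7:8] → 'h'; at [11:13] → 'xm'.
No capturing groups, so `findall` returns the 3 full match strings.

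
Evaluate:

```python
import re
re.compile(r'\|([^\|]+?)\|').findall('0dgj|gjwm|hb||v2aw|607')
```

['gjwm', 'v2aw']

Because there's exactly one group, `findall` drops the full match and keeps group 1 from each hit.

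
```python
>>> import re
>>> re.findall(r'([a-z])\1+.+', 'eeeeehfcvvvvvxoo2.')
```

`\1` has to match the exact text group 1 already captured.
With a single group, `findall` returns only what that group captured — 1 item.

['e']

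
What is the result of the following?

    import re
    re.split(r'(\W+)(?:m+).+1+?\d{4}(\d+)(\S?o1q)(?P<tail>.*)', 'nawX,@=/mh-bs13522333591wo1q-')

['nawX', ',@=/', '333591', 'wo1q', '-', '']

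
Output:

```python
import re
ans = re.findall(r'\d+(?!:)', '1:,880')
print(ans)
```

The negative lookaround is zero-width — it rules out positions where the adjacent text would match, without consuming anything.
`findall` yields the raw match text (1 of them) because the pattern has no groups.

['880']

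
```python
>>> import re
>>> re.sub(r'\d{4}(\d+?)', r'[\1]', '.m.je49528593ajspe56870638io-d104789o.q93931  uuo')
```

This matches exactly 4 of a digit; then one or more of a digit (lazy) (captured).
Matches: at [5:10] → '49528'; at [18:23] → '56870'; at [30:35] → '10478'; at [39:44] → '93931'.
Each match is replaced using the text its own group 1 captured.

'.m.je[8]593ajspe[0]638io-d[8]9o.q[1]  uuo'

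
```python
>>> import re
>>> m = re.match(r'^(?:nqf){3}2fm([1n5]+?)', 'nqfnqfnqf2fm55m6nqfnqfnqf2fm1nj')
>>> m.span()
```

(0, 13)

`re.match` won't scan ahead — the pattern has to work from the very first character.
The match spans [0:13] → 'nqfnqfnqf2fm5'.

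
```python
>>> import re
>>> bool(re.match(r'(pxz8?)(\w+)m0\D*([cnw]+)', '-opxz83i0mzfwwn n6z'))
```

False

Pattern: the literal 'pxz', then optionally a literal '8' (captured); then one or more of a word character (captured); then the literal 'm0', then zero or more of a non-digit; then one or more of one of [cnw] (captured).
`re.match` won't scan ahead — the pattern has to work from the very first character.
Here the string doesn't start with a match, so the call returns None, and `bool(None)` is False.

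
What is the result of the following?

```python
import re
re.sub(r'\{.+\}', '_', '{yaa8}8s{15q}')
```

Matches: at [0:13] → '{yaa8}8s{15q}'.
`sub` substitutes '_' at each match site.

'_'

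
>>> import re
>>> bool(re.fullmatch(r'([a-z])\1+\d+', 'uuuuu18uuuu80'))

False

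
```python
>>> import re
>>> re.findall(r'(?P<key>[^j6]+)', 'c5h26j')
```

['c5h2']

Pattern: one or more of any character except [j6] (captured as 'key').
Walking the string: at [0:4] match 'c5h2', group 1 = 'c5h2'.
One capturing group, so `findall` returns just the captured substring from the one match — 1 in all.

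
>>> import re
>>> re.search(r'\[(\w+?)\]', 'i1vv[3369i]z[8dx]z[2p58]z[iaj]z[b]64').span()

(4, 11)

`search` walks the string left to right and returns the first match it finds.
The match spans [4:11] → '[3369i]'.
Captured: group 1 = '3369i'.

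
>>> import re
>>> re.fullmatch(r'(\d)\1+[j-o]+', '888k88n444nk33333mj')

None

For `fullmatch`, every character of the input must be accounted for by the pattern.
Here there's no way to consume every character, so the call returns None.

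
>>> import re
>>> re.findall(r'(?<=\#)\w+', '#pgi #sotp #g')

The `(?=…)`/`(?<=…)` assertion just peeks at neighbouring text; it doesn't advance the match position.
Walking the string: at [1:4] → 'pgi'; at [6:10] → 'sotp'; at [12:13] → 'g'.
No capturing groups, so `findall` returns the 3 full match strings.

['pgi', 'sotp', 'g']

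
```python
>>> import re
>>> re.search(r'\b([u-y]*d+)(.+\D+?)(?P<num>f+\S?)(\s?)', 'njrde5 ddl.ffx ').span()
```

Pattern: a word boundary (`\b`, zero-width); then zero or more of a character in [u-y], then one or more of a literal 'd' (captured); then one or more of any character, then one or more of a non-digit (lazy) (captured); then one or more of the literal 'f', then optionally a non-whitespace character (captured as 'num'); then optionally whitespace (captured).
`re.search` tries every starting position until one works.
The match spans [7:15] → 'ddl.ffx '.
Captured: group 1 = 'dd', group 2 = 'l.f', group 3 = 'fx', group 4 = ' '.

(7, 15)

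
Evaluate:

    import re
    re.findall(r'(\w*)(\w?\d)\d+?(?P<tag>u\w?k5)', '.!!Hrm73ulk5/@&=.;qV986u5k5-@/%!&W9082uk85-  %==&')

[('Hrm', '7', 'ulk5'), ('qV9', '8', 'u5k5')]

Pattern: zero or more of a word character (captured); then optionally a word character, then a digit (captured); then one or more of a digit (lazy); then the literal 'u', then optionally a word character, then the literal 'k5' (captured as 'tag').
Scanning left to right: at [3:12] match 'Hrm73ulk5', groups = ('Hrm', '7', 'ulk5'); at [18:27] match 'qV986u5k5', groups = ('qV9', '8', 'u5k5').
Multiple groups make `findall` return tuples — one 3-tuple for each match.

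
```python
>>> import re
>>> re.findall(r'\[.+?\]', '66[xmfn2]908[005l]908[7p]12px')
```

['[xmfn2]', '[005l]', '[7p]']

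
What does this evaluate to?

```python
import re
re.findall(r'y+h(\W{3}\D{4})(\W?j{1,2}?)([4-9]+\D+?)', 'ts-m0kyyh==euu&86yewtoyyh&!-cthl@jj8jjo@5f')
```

[('&!-cthl', '@jj', '8j')]

Pattern: one or more of a literal 'y', then the literal 'h'; then exactly 3 of a non-word character, then exactly 4 of a non-digit (captured); then optionally a non-word character, then 1 to 2 of the literal 'j' (lazy) (captured); then one or more of a character in [4-9], then one or more of a non-digit (lazy) (captured).
A non-greedy quantifier consumes as few characters as it can — just enough that the remainder of the pattern still matches from where it stops; whatever follows it matches normally.
Walking the string: at [22:37] match 'yyh&!-cthl@jj8j', groups = ('&!-cthl', '@jj', '8j').
With 3 capturing groups, `findall` returns a 3-tuple per match.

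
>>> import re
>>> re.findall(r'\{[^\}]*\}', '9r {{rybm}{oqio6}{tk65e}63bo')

['{{rybm}', '{oqio6}', '{tk65e}']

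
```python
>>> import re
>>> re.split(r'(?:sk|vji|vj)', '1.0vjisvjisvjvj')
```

The regex engine tests alternatives in the order written; an earlier branch that matches wins even if a later one would match more.
Matches to split on: at [3:6] → 'vji'; at [7:10] → 'vji'; at [11:13] → 'vj'; at [13:15] → 'vj'.
The string is cut at each match, leaving 5 pieces.

['1.0', 's', 's', '', '']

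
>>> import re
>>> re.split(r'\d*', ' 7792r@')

['', ' ', '', 'r', '@', '']

This matches zero or more of a digit.
Splitting on the pattern gives 6 pieces.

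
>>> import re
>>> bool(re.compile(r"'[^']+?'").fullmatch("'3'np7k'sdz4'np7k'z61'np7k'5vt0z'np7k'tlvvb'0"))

False

`re.fullmatch` is like wrapping the pattern in `^…$` (in single-line mode).
Here the pattern can't cover the whole string, so the call returns None, and `bool(None)` is False.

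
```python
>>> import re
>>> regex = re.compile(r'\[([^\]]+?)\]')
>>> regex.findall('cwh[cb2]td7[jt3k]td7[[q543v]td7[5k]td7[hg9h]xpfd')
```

One capturing group, so `findall` returns just the captured substring from each match — 5 in all.

['cb2', 'jt3k', '[q543v', '5k', 'hg9h']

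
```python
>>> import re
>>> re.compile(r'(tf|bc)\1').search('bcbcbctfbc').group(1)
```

'bc'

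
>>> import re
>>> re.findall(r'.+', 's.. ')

['s.. ']

Pattern: one or more of any character.
Scanning left to right: at [0:4] → 's.. '.
`findall` yields the raw match text (1 of them) because the pattern has no groups.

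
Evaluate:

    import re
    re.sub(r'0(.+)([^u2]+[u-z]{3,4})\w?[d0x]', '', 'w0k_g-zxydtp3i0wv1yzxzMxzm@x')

'wzm@x'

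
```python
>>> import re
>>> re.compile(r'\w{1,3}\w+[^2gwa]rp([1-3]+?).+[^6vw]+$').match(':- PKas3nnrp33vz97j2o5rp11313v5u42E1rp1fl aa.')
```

None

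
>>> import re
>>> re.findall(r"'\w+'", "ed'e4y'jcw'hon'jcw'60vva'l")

["'e4y'", "'hon'", "'60vva'"]

Scanning left to right: at [2:7] → "'e4y'"; at [10:15] → "'hon'"; at [18:25] → "'60vva'".
Since nothing is captured, `findall` lists the 3 matched substrings directly.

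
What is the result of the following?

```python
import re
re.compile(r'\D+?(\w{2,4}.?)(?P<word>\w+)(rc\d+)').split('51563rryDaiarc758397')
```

['51563', 'ryDai', 'a', 'rc758397', '']

This matches one or more of a non-digit (lazy); then 2 to 4 of a word character, then optionally any character (captured); then one or more of a word character (captured as 'word'); then the literal 'rc', then one or more of a digit (captured).
The `?` after the quantifier makes it lazy — it takes as little as possible before letting the rest of the pattern try.
Matches to split on: at [5:20] → 'rryDaiarc758397'.
`re.split` interleaves the captured-group text with the surrounding fragments.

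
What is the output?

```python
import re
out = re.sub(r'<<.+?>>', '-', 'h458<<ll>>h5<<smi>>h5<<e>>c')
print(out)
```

h458-h5-h5-c

Each match is replaced by '-'.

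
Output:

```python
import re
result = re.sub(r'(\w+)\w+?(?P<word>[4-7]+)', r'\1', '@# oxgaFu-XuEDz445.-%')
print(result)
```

@# oxgaFu-XuEDz4.-%

Pattern: one or more of a word character (captured); then one or more of a word character (lazy); then one or more of a character in [4-7] (captured as 'word').
Matches: at [10:18] → 'XuEDz445'.
`\1` in the replacement pulls in group 1's text for each match.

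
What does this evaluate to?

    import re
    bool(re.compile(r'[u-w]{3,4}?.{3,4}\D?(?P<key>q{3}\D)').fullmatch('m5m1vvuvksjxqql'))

False

`re.fullmatch` is like wrapping the pattern in `^…$` (in single-line mode).
Here there's no way to consume every character, so the call returns None, and `bool(None)` is False.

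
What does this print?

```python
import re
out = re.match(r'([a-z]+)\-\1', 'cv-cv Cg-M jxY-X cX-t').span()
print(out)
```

(0, 5)

After group 1 captures some text, `\1` only succeeds where that same text appears again.
`re.match` only tries the pattern at the start of the string.
The match spans [0:5] → 'cv-cv'.
Captured: group 1 = 'cv'.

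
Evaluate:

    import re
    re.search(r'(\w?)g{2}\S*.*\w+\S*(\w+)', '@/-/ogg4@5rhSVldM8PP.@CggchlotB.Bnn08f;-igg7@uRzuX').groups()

The match spans [4:50] → 'ogg4@5rhSVldM8PP.@CggchlotB.Bnn08f;-igg7@uRzuX'.
Captured: group 1 = 'o', group 2 = 'X'.

('o', 'X')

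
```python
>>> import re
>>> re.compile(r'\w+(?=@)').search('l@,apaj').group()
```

The positive lookaround only admits positions where the adjacent text matches; those characters stay outside the span.
The match spans [0:1] → 'l'.

'l'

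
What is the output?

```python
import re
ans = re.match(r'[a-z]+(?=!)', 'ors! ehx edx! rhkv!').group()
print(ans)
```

`re.match` won't scan ahead — the pattern has to work from the very first character.
The match spans [0:3] → 'ors'.

ors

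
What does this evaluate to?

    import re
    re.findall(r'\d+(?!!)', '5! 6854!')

['685']

A negative assertion filters positions out without eating any characters.
Scanning left to right: at [3:6] → '685'.
`findall` yields the raw match text (1 of them) because the pattern has no groups.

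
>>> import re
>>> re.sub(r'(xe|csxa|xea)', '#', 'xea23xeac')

Alternation isn't longest-match — the leftmost alternative that fits at this position is chosen.
Matches: at [0:2] → 'xe'; at [5:7] → 'xe'.
Each match is replaced by '#'.

'#a23#ac'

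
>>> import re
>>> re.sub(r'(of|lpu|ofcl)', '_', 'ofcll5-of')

Alternation isn't longest-match — the leftmost alternative that fits at this position is chosen.
Matches: at [0:2] → 'of'; at [7:9] → 'of'.
Each match is replaced by '_'.

'_cll5-_'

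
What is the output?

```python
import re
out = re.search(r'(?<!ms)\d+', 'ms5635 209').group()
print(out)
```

635

The negative lookahead/lookbehind blocks any match where the forbidden context is present.
Unlike `match`, `search` isn't anchored — it looks for the pattern anywhere in the string.
The match spans [3:6] → '635'.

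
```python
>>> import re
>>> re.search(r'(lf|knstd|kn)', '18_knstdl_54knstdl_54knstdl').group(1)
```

'knstd'

The match spans [3:8] → 'knstd'.
Captured: group 1 = 'knstd'.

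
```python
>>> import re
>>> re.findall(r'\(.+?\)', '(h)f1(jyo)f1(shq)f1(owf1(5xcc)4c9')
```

A `+?`/`*?`/`{m,n}?` starts at its minimum and grows only as far as needed for what follows to match.
Matches: at [0:3] → '(h)'; at [5:10] → '(jyo)'; at [12:17] → '(shq)'; at [19:30] → '(owf1(5xcc)'.
No capturing groups, so `findall` returns the 4 full match strings.

['(h)', '(jyo)', '(shq)', '(owf1(5xcc)']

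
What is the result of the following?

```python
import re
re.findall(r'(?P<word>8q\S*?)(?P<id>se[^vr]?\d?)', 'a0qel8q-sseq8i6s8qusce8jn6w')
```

[('8q-s', 'seq8')]

Pattern: the literal '8', then a literal 'q', then zero or more of a non-whitespace character (lazy) (captured as 'word'); then the literal 'se', then optionally any character except [vr], then optionally a digit (captured as 'id').
Scanning left to right: at [5:13] match '8q-sseq8', groups = ('8q-s', 'seq8').
With 2 capturing groups, `findall` returns a 2-tuple per match.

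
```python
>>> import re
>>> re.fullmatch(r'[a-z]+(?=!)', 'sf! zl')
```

`re.fullmatch` requires the pattern to consume the entire string.
Here the string isn't matched end-to-end, so the call returns None.

None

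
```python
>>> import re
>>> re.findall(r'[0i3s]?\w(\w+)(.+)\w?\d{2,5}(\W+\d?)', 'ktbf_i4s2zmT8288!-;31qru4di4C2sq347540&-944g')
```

[('tbf_i4s2zmT8288', '!-;31qru4di4C2sq3475', '&-9')]

This matches optionally one of [0i3s], then a word character; then one or more of a word character (captured); then one or more of any character (captured); then optionally a word character, then 2 to 5 of a digit; then one or more of a non-word character, then optionally a digit (captured).
Walking the string: at [0:41] match 'ktbf_i4s2zmT8288!-;31qru4di4C2sq347540&-9', groups = ('tbf_i4s2zmT8288', '!-;31qru4di4C2sq3475', '&-9').
With 3 capturing groups, `findall` returns a 3-tuple per match.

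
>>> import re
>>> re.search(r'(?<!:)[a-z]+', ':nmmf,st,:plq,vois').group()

`(?!…)`/`(?<!…)` only lets a position through if the neighbouring text does NOT match; no characters are consumed.
`search` walks the string left to right and returns the first match it finds.
The match spans [2:5] → 'mmf'.

'mmf'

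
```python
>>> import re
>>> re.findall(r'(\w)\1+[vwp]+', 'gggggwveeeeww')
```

['g', 'e']

After group 1 captures some text, `\1` only succeeds where that same text appears again.
With a single group, `findall` returns only what that group captured — 2 items.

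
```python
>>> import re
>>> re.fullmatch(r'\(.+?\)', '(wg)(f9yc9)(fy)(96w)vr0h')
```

None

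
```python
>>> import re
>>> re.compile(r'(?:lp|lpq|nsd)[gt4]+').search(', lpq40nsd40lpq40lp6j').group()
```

`re.search` tries every starting position until one works.
The match spans [2:6] → 'lpq4'.

'lpq4'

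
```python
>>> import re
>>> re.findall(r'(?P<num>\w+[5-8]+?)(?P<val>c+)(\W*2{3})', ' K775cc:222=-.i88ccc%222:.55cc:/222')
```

Pattern: one or more of a word character, then one or more of a character in [5-8] (lazy) (captured as 'num'); then one or more of a literal 'c' (captured as 'val'); then zero or more of a non-word character, then exactly 3 of the literal '2' (captured).
Scanning left to right: at [1:11] match 'K775cc:222', groups = ('K775', 'cc', ':222'); at [14:24] match 'i88ccc%222', groups = ('i88', 'ccc', '%222'); at [26:35] match '55cc:/222', groups = ('55', 'cc', ':/222').
3 groups means each result is a tuple of 3 captured strings — 3 here.

[('K775', 'cc', ':222'), ('i88', 'ccc', '%222'), ('55', 'cc', ':/222')]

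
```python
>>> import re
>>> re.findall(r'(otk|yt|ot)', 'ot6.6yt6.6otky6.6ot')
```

['ot', 'yt', 'otk', 'ot']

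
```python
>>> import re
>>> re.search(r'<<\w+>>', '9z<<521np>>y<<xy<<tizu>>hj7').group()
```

`re.search` tries every starting position until one works.
The match spans [2:11] → '<<521np>>'.

'<<521np>>'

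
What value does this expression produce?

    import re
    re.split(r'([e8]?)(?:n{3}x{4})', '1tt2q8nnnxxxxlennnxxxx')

['1tt2q', '8', 'l', 'e', '']

The pattern matches optionally one of [e8] (captured); then exactly 3 of a literal 'n', then exactly 4 of a literal 'x' (non-capturing group).
With a capturing group present, the delimiter's captured portion is kept in the result list.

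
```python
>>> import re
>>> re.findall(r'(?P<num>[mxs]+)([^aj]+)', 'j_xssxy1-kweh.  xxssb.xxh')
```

[('xssx', 'y1-kweh.  xxssb.xxh')]

The pattern matches one or more of one of [mxs] (captured as 'num'); then one or more of any character except [aj] (captured).
Walking the string: at [2:25] match 'xssxy1-kweh.  xxssb.xxh', groups = ('xssx', 'y1-kweh.  xxssb.xxh').
With 2 capturing groups, `findall` returns a 2-tuple per match.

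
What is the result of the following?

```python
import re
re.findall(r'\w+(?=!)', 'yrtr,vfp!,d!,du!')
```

Lookahead/lookbehind check context without consuming it, so the matched span excludes the asserted characters.
Walking the string: at [5:8] → 'vfp'; at [10:11] → 'd'; at [13:15] → 'du'.
No capturing groups, so `findall` returns the 3 full match strings.

['vfp', 'd', 'du']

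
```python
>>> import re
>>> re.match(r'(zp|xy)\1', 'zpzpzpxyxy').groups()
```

The match spans [0:4] → 'zpzp'.
Captured: group 1 = 'zp'.

('zp',)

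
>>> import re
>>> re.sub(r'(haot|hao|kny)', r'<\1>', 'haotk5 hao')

`|` is ordered: at each position the engine commits to the first alternative that works.
`\1` in the replacement pulls in group 1's text for each match.

'<haot>k5 <hao>'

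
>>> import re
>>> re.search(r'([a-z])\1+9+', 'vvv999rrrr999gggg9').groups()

('v',)

The match spans [0:6] → 'vvv999'.
Captured: group 1 = 'v'.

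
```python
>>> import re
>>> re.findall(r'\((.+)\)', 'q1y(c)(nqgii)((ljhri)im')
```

['c)(nqgii)((ljhri']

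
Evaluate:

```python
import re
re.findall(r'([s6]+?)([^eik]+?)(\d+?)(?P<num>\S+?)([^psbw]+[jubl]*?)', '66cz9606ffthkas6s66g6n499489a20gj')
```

Pattern: one or more of one of [s6] (lazy) (captured); then one or more of any character except [eik] (lazy) (captured); then one or more of a digit (lazy) (captured); then one or more of a non-whitespace character (lazy) (captured as 'num'); then one or more of any character except [psbw], then zero or more of one of [jubl] (lazy) (captured).
A non-greedy quantifier consumes as few characters as it can — just enough that the remainder of the pattern still matches from where it stops; whatever follows it matches normally.
Scanning left to right: at [0:14] match '66cz9606ffthka', groups = ('6', '6cz', '9', '6', '06ffthka'); at [14:33] match 's6s66g6n499489a20gj', groups = ('s', '6s', '6', '6', 'g6n499489a20gj').
With 5 capturing groups, `findall` returns a 5-tuple per match.

[('6', '6cz', '9', '6', '06ffthka'), ('s', '6s', '6', '6', 'g6n499489a20gj')]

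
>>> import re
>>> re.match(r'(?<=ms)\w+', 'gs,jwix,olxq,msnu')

Lookahead/lookbehind check context without consuming it, so the matched span excludes the asserted characters.
`re.match` only tries the pattern at the start of the string.
Here the pattern fails at index 0, so the call returns None.

None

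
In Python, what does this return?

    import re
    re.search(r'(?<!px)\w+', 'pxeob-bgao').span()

The negative lookahead/lookbehind blocks any match where the forbidden context is present.
The match spans [0:5] → 'pxeob'.

(0, 5)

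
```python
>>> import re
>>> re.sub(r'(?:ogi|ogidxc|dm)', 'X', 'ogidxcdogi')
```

'XdxcdX'

Alternation isn't longest-match — the leftmost alternative that fits at this position is chosen.
Matches: at [0:3] → 'ogi'; at [7:10] → 'ogi'.
Every occurrence is swapped for 'X'.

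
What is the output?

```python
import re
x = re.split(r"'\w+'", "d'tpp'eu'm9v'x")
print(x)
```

['d', 'eu', 'x']

Matches to split on: at [1:6] → "'tpp'"; at [8:13] → "'m9v'".
The string is cut at each match, leaving 3 pieces.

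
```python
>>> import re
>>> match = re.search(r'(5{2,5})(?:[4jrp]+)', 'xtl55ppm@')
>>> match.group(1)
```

Pattern: 2 to 5 of a literal '5' (captured); then one or more of one of [4jrp] (non-capturing group).
`re.search` scans for the first position where the pattern succeeds.
The match spans [3:7] → '55pp'.
Captured: group 1 = '55'.

'55'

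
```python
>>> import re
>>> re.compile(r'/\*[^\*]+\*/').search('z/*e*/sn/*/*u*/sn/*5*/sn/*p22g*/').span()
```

(1, 6)

The match spans [1:6] → '/*e*/'.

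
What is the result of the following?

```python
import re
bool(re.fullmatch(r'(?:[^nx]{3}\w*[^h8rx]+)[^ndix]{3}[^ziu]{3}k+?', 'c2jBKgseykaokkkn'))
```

False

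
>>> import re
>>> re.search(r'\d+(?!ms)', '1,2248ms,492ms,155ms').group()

'1'

A negative assertion filters positions out without eating any characters.
`search` walks the string left to right and returns the first match it finds.
The match spans [0:1] → '1'.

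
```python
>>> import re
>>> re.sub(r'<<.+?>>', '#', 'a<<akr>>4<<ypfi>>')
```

The `?` after the quantifier makes it lazy — it takes as little as possible before letting the rest of the pattern try.
Matches: at [1:8] → '<<akr>>'; at [9:17] → '<<ypfi>>'.
`sub` substitutes '#' at each match site.

'a#4#'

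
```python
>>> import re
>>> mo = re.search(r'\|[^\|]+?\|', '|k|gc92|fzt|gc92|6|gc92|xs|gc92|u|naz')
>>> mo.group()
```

The match spans [0:3] → '|k|'.

'|k|'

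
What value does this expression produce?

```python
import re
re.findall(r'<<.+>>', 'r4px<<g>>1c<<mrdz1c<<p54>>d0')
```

Matches: at [4:26] → '<<g>>1c<<mrdz1c<<p54>>'.
Since nothing is captured, `findall` lists the 1 matched substring directly.

['<<g>>1c<<mrdz1c<<p54>>']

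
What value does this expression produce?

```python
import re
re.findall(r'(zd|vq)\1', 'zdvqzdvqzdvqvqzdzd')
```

A backreference is literal: `\1` must see the identical characters the first group matched.
Scanning left to right: at [10:14] match 'vqvq', group 1 = 'vq'; at [14:18] match 'zdzd', group 1 = 'zd'.
`findall` collects group 1 from each match (2 total).

['vq', 'zd']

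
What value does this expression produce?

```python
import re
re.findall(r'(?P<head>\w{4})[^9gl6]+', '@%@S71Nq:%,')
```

['S71N']

Because there's exactly one group, `findall` drops the full match and keeps group 1 from the one hit.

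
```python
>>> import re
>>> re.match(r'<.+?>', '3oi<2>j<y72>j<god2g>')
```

`re.match` only tries the pattern at the start of the string.
Here the string doesn't start with a match, so the call returns None.

None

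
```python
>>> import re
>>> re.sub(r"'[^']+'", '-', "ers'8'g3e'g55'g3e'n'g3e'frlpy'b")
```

'ers-g3e-g3e-g3e-b'

Matches: at [3:6] → "'8'"; at [9:14] → "'g55'"; at [17:20] → "'n'"; at [23:30] → "'frlpy'".
`sub` substitutes '-' at each match site.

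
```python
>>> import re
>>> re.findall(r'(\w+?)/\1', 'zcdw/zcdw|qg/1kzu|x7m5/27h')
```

['zcdw']

After group 1 captures some text, `\1` only succeeds where that same text appears again.
Walking the string: at [0:9] match 'zcdw/zcdw', group 1 = 'zcdw'.
Because there's exactly one group, `findall` drops the full match and keeps group 1 from the one hit.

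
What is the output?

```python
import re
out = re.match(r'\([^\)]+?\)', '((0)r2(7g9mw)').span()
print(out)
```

`re.match` won't scan ahead — the pattern has to work from the very first character.
The match spans [0:4] → '((0)'.

(0, 4)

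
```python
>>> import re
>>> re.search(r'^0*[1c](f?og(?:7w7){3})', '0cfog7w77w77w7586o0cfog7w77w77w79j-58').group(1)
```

The match spans [0:14] → '0cfog7w77w77w7'.
Captured: group 1 = 'fog7w77w77w7'.

'fog7w77w77w7'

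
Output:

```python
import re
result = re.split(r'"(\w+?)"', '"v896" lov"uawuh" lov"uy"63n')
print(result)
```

['', 'v896', ' lov', 'uawuh', ' lov', 'uy', '63n']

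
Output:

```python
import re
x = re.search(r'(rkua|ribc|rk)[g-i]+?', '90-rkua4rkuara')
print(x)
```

Here nothing in the string fits, so the call returns None.

None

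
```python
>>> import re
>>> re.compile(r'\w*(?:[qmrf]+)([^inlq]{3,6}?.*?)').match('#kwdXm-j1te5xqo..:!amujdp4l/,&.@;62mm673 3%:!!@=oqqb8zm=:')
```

With `match`, the pattern is implicitly anchored at the beginning.
Here position 0 doesn't satisfy it, so the call returns None.

None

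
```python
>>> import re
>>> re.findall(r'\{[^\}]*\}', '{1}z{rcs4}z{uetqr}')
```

['{1}', '{rcs4}', '{uetqr}']

`findall` yields the raw match text (3 of them) because the pattern has no groups.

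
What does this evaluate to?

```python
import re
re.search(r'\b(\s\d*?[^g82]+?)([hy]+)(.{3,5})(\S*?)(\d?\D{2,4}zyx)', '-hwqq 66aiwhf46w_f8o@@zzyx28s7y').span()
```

The pattern matches a word boundary (`\b`, zero-width); then whitespace, then zero or more of a digit (lazy), then one or more of any character except [g82] (lazy) (captured); then one or more of one of [hy] (captured); then 3 to 5 of any character (captured); then zero or more of a non-whitespace character (lazy) (captured); then optionally a digit, then 2 to 4 of a non-digit, then the literal 'zyx' (captured).
The match spans [5:26] → ' 66aiwhf46w_f8o@@zzyx'.

(5, 26)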